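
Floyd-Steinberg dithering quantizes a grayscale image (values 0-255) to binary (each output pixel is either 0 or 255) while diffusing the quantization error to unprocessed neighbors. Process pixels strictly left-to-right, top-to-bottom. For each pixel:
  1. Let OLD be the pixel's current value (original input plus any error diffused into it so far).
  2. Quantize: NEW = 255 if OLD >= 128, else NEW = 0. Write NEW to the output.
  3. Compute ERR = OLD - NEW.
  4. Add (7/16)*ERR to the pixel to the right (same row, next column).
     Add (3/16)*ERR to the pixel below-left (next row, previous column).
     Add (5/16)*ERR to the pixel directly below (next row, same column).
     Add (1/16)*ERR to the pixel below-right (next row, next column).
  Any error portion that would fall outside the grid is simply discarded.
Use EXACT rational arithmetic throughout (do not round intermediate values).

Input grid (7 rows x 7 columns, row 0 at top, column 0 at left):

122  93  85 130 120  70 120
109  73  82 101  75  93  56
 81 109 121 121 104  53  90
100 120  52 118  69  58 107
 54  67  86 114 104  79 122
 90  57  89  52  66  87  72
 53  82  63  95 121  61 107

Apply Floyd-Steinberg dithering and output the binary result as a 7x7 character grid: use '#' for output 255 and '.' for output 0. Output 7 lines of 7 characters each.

Answer: .#.#..#
...#.#.
#.#....
.#.#.#.
...#..#
.#...#.
..#.#..

Derivation:
(0,0): OLD=122 → NEW=0, ERR=122
(0,1): OLD=1171/8 → NEW=255, ERR=-869/8
(0,2): OLD=4797/128 → NEW=0, ERR=4797/128
(0,3): OLD=299819/2048 → NEW=255, ERR=-222421/2048
(0,4): OLD=2375213/32768 → NEW=0, ERR=2375213/32768
(0,5): OLD=53326651/524288 → NEW=0, ERR=53326651/524288
(0,6): OLD=1379919517/8388608 → NEW=255, ERR=-759175523/8388608
(1,0): OLD=16225/128 → NEW=0, ERR=16225/128
(1,1): OLD=111783/1024 → NEW=0, ERR=111783/1024
(1,2): OLD=3745971/32768 → NEW=0, ERR=3745971/32768
(1,3): OLD=17433719/131072 → NEW=255, ERR=-15989641/131072
(1,4): OLD=474492869/8388608 → NEW=0, ERR=474492869/8388608
(1,5): OLD=9200179413/67108864 → NEW=255, ERR=-7912580907/67108864
(1,6): OLD=-18799733797/1073741824 → NEW=0, ERR=-18799733797/1073741824
(2,0): OLD=2311453/16384 → NEW=255, ERR=-1866467/16384
(2,1): OLD=64293647/524288 → NEW=0, ERR=64293647/524288
(2,2): OLD=1630111981/8388608 → NEW=255, ERR=-508983059/8388608
(2,3): OLD=4971612869/67108864 → NEW=0, ERR=4971612869/67108864
(2,4): OLD=66762857813/536870912 → NEW=0, ERR=66762857813/536870912
(2,5): OLD=1216542489415/17179869184 → NEW=0, ERR=1216542489415/17179869184
(2,6): OLD=29725209634913/274877906944 → NEW=0, ERR=29725209634913/274877906944
(3,0): OLD=733107021/8388608 → NEW=0, ERR=733107021/8388608
(3,1): OLD=11949393993/67108864 → NEW=255, ERR=-5163366327/67108864
(3,2): OLD=11238056811/536870912 → NEW=0, ERR=11238056811/536870912
(3,3): OLD=364714212989/2147483648 → NEW=255, ERR=-182894117251/2147483648
(3,4): OLD=24328922625869/274877906944 → NEW=0, ERR=24328922625869/274877906944
(3,5): OLD=323035383641655/2199023255552 → NEW=255, ERR=-237715546524105/2199023255552
(3,6): OLD=3445444811877929/35184372088832 → NEW=0, ERR=3445444811877929/35184372088832
(4,0): OLD=71816240355/1073741824 → NEW=0, ERR=71816240355/1073741824
(4,1): OLD=1401961651207/17179869184 → NEW=0, ERR=1401961651207/17179869184
(4,2): OLD=29540040051657/274877906944 → NEW=0, ERR=29540040051657/274877906944
(4,3): OLD=334923000275827/2199023255552 → NEW=255, ERR=-225827929889933/2199023255552
(4,4): OLD=1075552938703209/17592186044416 → NEW=0, ERR=1075552938703209/17592186044416
(4,5): OLD=53963980271945193/562949953421312 → NEW=0, ERR=53963980271945193/562949953421312
(4,6): OLD=1691406576022080815/9007199254740992 → NEW=255, ERR=-605429233936872145/9007199254740992
(5,0): OLD=34690195806981/274877906944 → NEW=0, ERR=34690195806981/274877906944
(5,1): OLD=356341015782103/2199023255552 → NEW=255, ERR=-204409914383657/2199023255552
(5,2): OLD=1192054309485713/17592186044416 → NEW=0, ERR=1192054309485713/17592186044416
(5,3): OLD=9532591569586229/140737488355328 → NEW=0, ERR=9532591569586229/140737488355328
(5,4): OLD=1137556175717846055/9007199254740992 → NEW=0, ERR=1137556175717846055/9007199254740992
(5,5): OLD=11776214208592712631/72057594037927936 → NEW=255, ERR=-6598472271078911049/72057594037927936
(5,6): OLD=19511262551474703833/1152921504606846976 → NEW=0, ERR=19511262551474703833/1152921504606846976
(6,0): OLD=2639149809836365/35184372088832 → NEW=0, ERR=2639149809836365/35184372088832
(6,1): OLD=59875822618917425/562949953421312 → NEW=0, ERR=59875822618917425/562949953421312
(6,2): OLD=1239375161651637107/9007199254740992 → NEW=255, ERR=-1057460648307315853/9007199254740992
(6,3): OLD=6681073982466456685/72057594037927936 → NEW=0, ERR=6681073982466456685/72057594037927936
(6,4): OLD=27107317129224867399/144115188075855872 → NEW=255, ERR=-9642055830118379961/144115188075855872
(6,5): OLD=261559458469648893379/18446744073709551616 → NEW=0, ERR=261559458469648893379/18446744073709551616
(6,6): OLD=33283434166200069698341/295147905179352825856 → NEW=0, ERR=33283434166200069698341/295147905179352825856
Row 0: .#.#..#
Row 1: ...#.#.
Row 2: #.#....
Row 3: .#.#.#.
Row 4: ...#..#
Row 5: .#...#.
Row 6: ..#.#..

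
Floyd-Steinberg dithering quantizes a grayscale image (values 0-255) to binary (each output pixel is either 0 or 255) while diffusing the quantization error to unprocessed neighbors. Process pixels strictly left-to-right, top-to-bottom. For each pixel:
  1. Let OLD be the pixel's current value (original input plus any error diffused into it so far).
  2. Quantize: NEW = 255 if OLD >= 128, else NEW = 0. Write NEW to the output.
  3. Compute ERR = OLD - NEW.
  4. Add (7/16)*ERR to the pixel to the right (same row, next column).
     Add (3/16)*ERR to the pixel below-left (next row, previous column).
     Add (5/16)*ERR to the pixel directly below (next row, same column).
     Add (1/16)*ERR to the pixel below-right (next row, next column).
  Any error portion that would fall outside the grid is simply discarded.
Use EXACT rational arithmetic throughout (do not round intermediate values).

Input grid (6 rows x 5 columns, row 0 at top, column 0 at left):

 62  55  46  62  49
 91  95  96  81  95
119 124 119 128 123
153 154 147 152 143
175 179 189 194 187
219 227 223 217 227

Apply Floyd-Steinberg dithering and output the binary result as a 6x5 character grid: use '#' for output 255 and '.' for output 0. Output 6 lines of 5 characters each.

(0,0): OLD=62 → NEW=0, ERR=62
(0,1): OLD=657/8 → NEW=0, ERR=657/8
(0,2): OLD=10487/128 → NEW=0, ERR=10487/128
(0,3): OLD=200385/2048 → NEW=0, ERR=200385/2048
(0,4): OLD=3008327/32768 → NEW=0, ERR=3008327/32768
(1,0): OLD=16099/128 → NEW=0, ERR=16099/128
(1,1): OLD=199605/1024 → NEW=255, ERR=-61515/1024
(1,2): OLD=3892825/32768 → NEW=0, ERR=3892825/32768
(1,3): OLD=24364389/131072 → NEW=255, ERR=-9058971/131072
(1,4): OLD=208807823/2097152 → NEW=0, ERR=208807823/2097152
(2,0): OLD=2409111/16384 → NEW=255, ERR=-1768809/16384
(2,1): OLD=46205805/524288 → NEW=0, ERR=46205805/524288
(2,2): OLD=1492907655/8388608 → NEW=255, ERR=-646187385/8388608
(2,3): OLD=13259943845/134217728 → NEW=0, ERR=13259943845/134217728
(2,4): OLD=414502212675/2147483648 → NEW=255, ERR=-133106117565/2147483648
(3,0): OLD=1139064999/8388608 → NEW=255, ERR=-1000030041/8388608
(3,1): OLD=7260795931/67108864 → NEW=0, ERR=7260795931/67108864
(3,2): OLD=417244766105/2147483648 → NEW=255, ERR=-130363564135/2147483648
(3,3): OLD=600773558417/4294967296 → NEW=255, ERR=-494443102063/4294967296
(3,4): OLD=5459040486197/68719476736 → NEW=0, ERR=5459040486197/68719476736
(4,0): OLD=169686005353/1073741824 → NEW=255, ERR=-104118159767/1073741824
(4,1): OLD=5207367897193/34359738368 → NEW=255, ERR=-3554365386647/34359738368
(4,2): OLD=60445099054663/549755813888 → NEW=0, ERR=60445099054663/549755813888
(4,3): OLD=1910758053620841/8796093022208 → NEW=255, ERR=-332245667042199/8796093022208
(4,4): OLD=26473357091291999/140737488355328 → NEW=255, ERR=-9414702439316641/140737488355328
(5,0): OLD=93074521518811/549755813888 → NEW=255, ERR=-47113211022629/549755813888
(5,1): OLD=755299103657169/4398046511104 → NEW=255, ERR=-366202756674351/4398046511104
(5,2): OLD=29186574694062041/140737488355328 → NEW=255, ERR=-6701484836546599/140737488355328
(5,3): OLD=100595087597635127/562949953421312 → NEW=255, ERR=-42957150524799433/562949953421312
(5,4): OLD=1534376405675575597/9007199254740992 → NEW=255, ERR=-762459404283377363/9007199254740992
Row 0: .....
Row 1: .#.#.
Row 2: #.#.#
Row 3: #.##.
Row 4: ##.##
Row 5: #####

Answer: .....
.#.#.
#.#.#
#.##.
##.##
#####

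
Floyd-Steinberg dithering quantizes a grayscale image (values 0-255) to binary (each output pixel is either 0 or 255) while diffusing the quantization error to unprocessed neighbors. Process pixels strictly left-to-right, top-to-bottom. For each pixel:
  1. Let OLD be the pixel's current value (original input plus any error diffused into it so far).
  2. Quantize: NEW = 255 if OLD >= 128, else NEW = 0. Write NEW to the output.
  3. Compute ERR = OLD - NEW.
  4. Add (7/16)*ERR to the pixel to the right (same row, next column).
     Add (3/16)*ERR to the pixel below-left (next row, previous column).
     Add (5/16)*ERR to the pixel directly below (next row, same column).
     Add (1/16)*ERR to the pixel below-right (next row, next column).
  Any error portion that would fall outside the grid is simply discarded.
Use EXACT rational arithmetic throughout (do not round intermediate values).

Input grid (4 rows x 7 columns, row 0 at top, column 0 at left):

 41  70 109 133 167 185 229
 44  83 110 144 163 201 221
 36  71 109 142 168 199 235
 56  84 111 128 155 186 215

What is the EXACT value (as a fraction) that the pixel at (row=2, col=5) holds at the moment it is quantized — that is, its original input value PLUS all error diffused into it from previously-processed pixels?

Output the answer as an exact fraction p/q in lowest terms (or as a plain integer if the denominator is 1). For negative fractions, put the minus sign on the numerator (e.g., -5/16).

Answer: 6306887616059/34359738368

Derivation:
(0,0): OLD=41 → NEW=0, ERR=41
(0,1): OLD=1407/16 → NEW=0, ERR=1407/16
(0,2): OLD=37753/256 → NEW=255, ERR=-27527/256
(0,3): OLD=352079/4096 → NEW=0, ERR=352079/4096
(0,4): OLD=13409065/65536 → NEW=255, ERR=-3302615/65536
(0,5): OLD=170868255/1048576 → NEW=255, ERR=-96518625/1048576
(0,6): OLD=3166352089/16777216 → NEW=255, ERR=-1111837991/16777216
(1,0): OLD=18765/256 → NEW=0, ERR=18765/256
(1,1): OLD=255899/2048 → NEW=0, ERR=255899/2048
(1,2): OLD=10005815/65536 → NEW=255, ERR=-6705865/65536
(1,3): OLD=28816363/262144 → NEW=0, ERR=28816363/262144
(1,4): OLD=3077911521/16777216 → NEW=255, ERR=-1200278559/16777216
(1,5): OLD=16825551665/134217728 → NEW=0, ERR=16825551665/134217728
(1,6): OLD=535544844223/2147483648 → NEW=255, ERR=-12063486017/2147483648
(2,0): OLD=2697945/32768 → NEW=0, ERR=2697945/32768
(2,1): OLD=137850211/1048576 → NEW=255, ERR=-129536669/1048576
(2,2): OLD=862307305/16777216 → NEW=0, ERR=862307305/16777216
(2,3): OLD=24028842465/134217728 → NEW=255, ERR=-10196678175/134217728
(2,4): OLD=153309998065/1073741824 → NEW=255, ERR=-120494167055/1073741824
(2,5): OLD=6306887616059/34359738368 → NEW=255, ERR=-2454845667781/34359738368
Target (2,5): original=199, with diffused error = 6306887616059/34359738368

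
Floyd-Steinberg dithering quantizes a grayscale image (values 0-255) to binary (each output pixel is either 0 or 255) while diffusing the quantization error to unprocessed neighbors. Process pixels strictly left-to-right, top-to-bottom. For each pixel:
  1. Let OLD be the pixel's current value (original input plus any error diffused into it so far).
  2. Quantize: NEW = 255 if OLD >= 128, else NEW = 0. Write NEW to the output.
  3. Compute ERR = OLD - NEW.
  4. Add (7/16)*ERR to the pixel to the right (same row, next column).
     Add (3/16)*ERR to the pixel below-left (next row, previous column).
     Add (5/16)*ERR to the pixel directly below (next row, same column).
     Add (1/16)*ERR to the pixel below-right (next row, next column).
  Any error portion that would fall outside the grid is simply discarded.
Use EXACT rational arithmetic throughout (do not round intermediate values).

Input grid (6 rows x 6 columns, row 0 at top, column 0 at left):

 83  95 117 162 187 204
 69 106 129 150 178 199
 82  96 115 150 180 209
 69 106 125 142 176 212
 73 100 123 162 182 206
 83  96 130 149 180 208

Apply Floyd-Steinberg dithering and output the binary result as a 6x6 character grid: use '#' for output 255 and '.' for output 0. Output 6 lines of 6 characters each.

(0,0): OLD=83 → NEW=0, ERR=83
(0,1): OLD=2101/16 → NEW=255, ERR=-1979/16
(0,2): OLD=16099/256 → NEW=0, ERR=16099/256
(0,3): OLD=776245/4096 → NEW=255, ERR=-268235/4096
(0,4): OLD=10377587/65536 → NEW=255, ERR=-6334093/65536
(0,5): OLD=169570853/1048576 → NEW=255, ERR=-97816027/1048576
(1,0): OLD=18367/256 → NEW=0, ERR=18367/256
(1,1): OLD=236985/2048 → NEW=0, ERR=236985/2048
(1,2): OLD=11748525/65536 → NEW=255, ERR=-4963155/65536
(1,3): OLD=21551145/262144 → NEW=0, ERR=21551145/262144
(1,4): OLD=2720932827/16777216 → NEW=255, ERR=-1557257253/16777216
(1,5): OLD=33071045005/268435456 → NEW=0, ERR=33071045005/268435456
(2,0): OLD=4132611/32768 → NEW=0, ERR=4132611/32768
(2,1): OLD=186249937/1048576 → NEW=255, ERR=-81136943/1048576
(2,2): OLD=1344318899/16777216 → NEW=0, ERR=1344318899/16777216
(2,3): OLD=25314788827/134217728 → NEW=255, ERR=-8910731813/134217728
(2,4): OLD=645044795153/4294967296 → NEW=255, ERR=-450171865327/4294967296
(2,5): OLD=13458193324167/68719476736 → NEW=255, ERR=-4065273243513/68719476736
(3,0): OLD=1575434835/16777216 → NEW=0, ERR=1575434835/16777216
(3,1): OLD=19570050135/134217728 → NEW=255, ERR=-14655470505/134217728
(3,2): OLD=91251097141/1073741824 → NEW=0, ERR=91251097141/1073741824
(3,3): OLD=9881109368543/68719476736 → NEW=255, ERR=-7642357199137/68719476736
(3,4): OLD=43622841224831/549755813888 → NEW=0, ERR=43622841224831/549755813888
(3,5): OLD=1949898680779537/8796093022208 → NEW=255, ERR=-293105039883503/8796093022208
(4,0): OLD=175817288189/2147483648 → NEW=0, ERR=175817288189/2147483648
(4,1): OLD=4243419455449/34359738368 → NEW=0, ERR=4243419455449/34359738368
(4,2): OLD=193417481181883/1099511627776 → NEW=255, ERR=-86957983900997/1099511627776
(4,3): OLD=1985017846778823/17592186044416 → NEW=0, ERR=1985017846778823/17592186044416
(4,4): OLD=68388151602484023/281474976710656 → NEW=255, ERR=-3387967458733257/281474976710656
(4,5): OLD=879463839352942369/4503599627370496 → NEW=255, ERR=-268954065626534111/4503599627370496
(5,0): OLD=72425373974171/549755813888 → NEW=255, ERR=-67762358567269/549755813888
(5,1): OLD=1248268453043787/17592186044416 → NEW=0, ERR=1248268453043787/17592186044416
(5,2): OLD=23250335866569193/140737488355328 → NEW=255, ERR=-12637723664039447/140737488355328
(5,3): OLD=620484494669102483/4503599627370496 → NEW=255, ERR=-527933410310373997/4503599627370496
(5,4): OLD=1088137253731440787/9007199254740992 → NEW=0, ERR=1088137253731440787/9007199254740992
(5,5): OLD=34794964280953301551/144115188075855872 → NEW=255, ERR=-1954408678389945809/144115188075855872
Row 0: .#.###
Row 1: ..#.#.
Row 2: .#.###
Row 3: .#.#.#
Row 4: ..#.##
Row 5: #.##.#

Answer: .#.###
..#.#.
.#.###
.#.#.#
..#.##
#.##.#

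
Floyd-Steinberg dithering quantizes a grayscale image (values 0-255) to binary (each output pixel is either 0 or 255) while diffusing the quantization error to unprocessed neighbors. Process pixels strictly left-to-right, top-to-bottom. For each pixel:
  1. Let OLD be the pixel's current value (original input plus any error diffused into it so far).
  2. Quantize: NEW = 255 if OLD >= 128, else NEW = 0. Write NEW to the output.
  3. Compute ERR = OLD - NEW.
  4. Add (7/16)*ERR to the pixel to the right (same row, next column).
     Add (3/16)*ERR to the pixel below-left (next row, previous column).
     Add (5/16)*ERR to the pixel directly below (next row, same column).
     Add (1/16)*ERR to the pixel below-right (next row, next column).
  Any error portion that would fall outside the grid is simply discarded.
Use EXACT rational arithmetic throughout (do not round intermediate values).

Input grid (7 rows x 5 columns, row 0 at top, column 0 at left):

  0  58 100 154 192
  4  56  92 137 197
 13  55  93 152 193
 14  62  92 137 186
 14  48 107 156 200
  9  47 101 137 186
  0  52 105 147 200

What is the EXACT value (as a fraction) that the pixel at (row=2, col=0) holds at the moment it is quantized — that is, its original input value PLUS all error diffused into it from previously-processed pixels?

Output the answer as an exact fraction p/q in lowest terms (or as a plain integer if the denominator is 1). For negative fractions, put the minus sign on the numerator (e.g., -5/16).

Answer: 38067/1024

Derivation:
(0,0): OLD=0 → NEW=0, ERR=0
(0,1): OLD=58 → NEW=0, ERR=58
(0,2): OLD=1003/8 → NEW=0, ERR=1003/8
(0,3): OLD=26733/128 → NEW=255, ERR=-5907/128
(0,4): OLD=351867/2048 → NEW=255, ERR=-170373/2048
(1,0): OLD=119/8 → NEW=0, ERR=119/8
(1,1): OLD=6665/64 → NEW=0, ERR=6665/64
(1,2): OLD=351669/2048 → NEW=255, ERR=-170571/2048
(1,3): OLD=642077/8192 → NEW=0, ERR=642077/8192
(1,4): OLD=26530215/131072 → NEW=255, ERR=-6893145/131072
(2,0): OLD=38067/1024 → NEW=0, ERR=38067/1024
Target (2,0): original=13, with diffused error = 38067/1024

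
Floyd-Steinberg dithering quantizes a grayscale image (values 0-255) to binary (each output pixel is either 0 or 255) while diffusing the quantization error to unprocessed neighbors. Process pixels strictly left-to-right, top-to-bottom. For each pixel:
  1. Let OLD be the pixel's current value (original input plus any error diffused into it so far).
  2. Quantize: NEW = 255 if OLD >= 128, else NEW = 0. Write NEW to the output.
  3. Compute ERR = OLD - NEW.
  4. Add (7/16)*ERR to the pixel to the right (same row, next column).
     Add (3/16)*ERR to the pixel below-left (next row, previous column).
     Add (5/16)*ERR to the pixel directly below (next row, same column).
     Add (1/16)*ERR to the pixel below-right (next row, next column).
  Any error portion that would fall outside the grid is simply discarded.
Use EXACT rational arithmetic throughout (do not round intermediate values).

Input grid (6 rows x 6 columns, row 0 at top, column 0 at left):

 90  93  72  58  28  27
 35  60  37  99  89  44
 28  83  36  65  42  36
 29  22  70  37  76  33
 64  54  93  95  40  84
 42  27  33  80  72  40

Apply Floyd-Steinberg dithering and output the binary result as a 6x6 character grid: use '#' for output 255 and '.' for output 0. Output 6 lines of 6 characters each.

(0,0): OLD=90 → NEW=0, ERR=90
(0,1): OLD=1059/8 → NEW=255, ERR=-981/8
(0,2): OLD=2349/128 → NEW=0, ERR=2349/128
(0,3): OLD=135227/2048 → NEW=0, ERR=135227/2048
(0,4): OLD=1864093/32768 → NEW=0, ERR=1864093/32768
(0,5): OLD=27204427/524288 → NEW=0, ERR=27204427/524288
(1,0): OLD=5137/128 → NEW=0, ERR=5137/128
(1,1): OLD=49463/1024 → NEW=0, ERR=49463/1024
(1,2): OLD=2247363/32768 → NEW=0, ERR=2247363/32768
(1,3): OLD=21161959/131072 → NEW=255, ERR=-12261401/131072
(1,4): OLD=668625717/8388608 → NEW=0, ERR=668625717/8388608
(1,5): OLD=13239522019/134217728 → NEW=0, ERR=13239522019/134217728
(2,0): OLD=812621/16384 → NEW=0, ERR=812621/16384
(2,1): OLD=70863839/524288 → NEW=255, ERR=-62829601/524288
(2,2): OLD=-79840035/8388608 → NEW=0, ERR=-79840035/8388608
(2,3): OLD=3411412917/67108864 → NEW=0, ERR=3411412917/67108864
(2,4): OLD=218607042847/2147483648 → NEW=0, ERR=218607042847/2147483648
(2,5): OLD=3997529826249/34359738368 → NEW=0, ERR=3997529826249/34359738368
(3,0): OLD=184800189/8388608 → NEW=0, ERR=184800189/8388608
(3,1): OLD=-301717447/67108864 → NEW=0, ERR=-301717447/67108864
(3,2): OLD=36024176987/536870912 → NEW=0, ERR=36024176987/536870912
(3,3): OLD=3461195421553/34359738368 → NEW=0, ERR=3461195421553/34359738368
(3,4): OLD=48618803063185/274877906944 → NEW=255, ERR=-21475063207535/274877906944
(3,5): OLD=182692986948063/4398046511104 → NEW=0, ERR=182692986948063/4398046511104
(4,0): OLD=75206331955/1073741824 → NEW=0, ERR=75206331955/1073741824
(4,1): OLD=1669819349975/17179869184 → NEW=0, ERR=1669819349975/17179869184
(4,2): OLD=96261605158869/549755813888 → NEW=255, ERR=-43926127382571/549755813888
(4,3): OLD=713079957145481/8796093022208 → NEW=0, ERR=713079957145481/8796093022208
(4,4): OLD=9167273070631833/140737488355328 → NEW=0, ERR=9167273070631833/140737488355328
(4,5): OLD=271557741393415823/2251799813685248 → NEW=0, ERR=271557741393415823/2251799813685248
(5,0): OLD=22570836697973/274877906944 → NEW=0, ERR=22570836697973/274877906944
(5,1): OLD=727384581180485/8796093022208 → NEW=0, ERR=727384581180485/8796093022208
(5,2): OLD=4608063186003591/70368744177664 → NEW=0, ERR=4608063186003591/70368744177664
(5,3): OLD=317959996872465917/2251799813685248 → NEW=255, ERR=-256248955617272323/2251799813685248
(5,4): OLD=316366779363067085/4503599627370496 → NEW=0, ERR=316366779363067085/4503599627370496
(5,5): OLD=8105801369252963921/72057594037927936 → NEW=0, ERR=8105801369252963921/72057594037927936
Row 0: .#....
Row 1: ...#..
Row 2: .#....
Row 3: ....#.
Row 4: ..#...
Row 5: ...#..

Answer: .#....
...#..
.#....
....#.
..#...
...#..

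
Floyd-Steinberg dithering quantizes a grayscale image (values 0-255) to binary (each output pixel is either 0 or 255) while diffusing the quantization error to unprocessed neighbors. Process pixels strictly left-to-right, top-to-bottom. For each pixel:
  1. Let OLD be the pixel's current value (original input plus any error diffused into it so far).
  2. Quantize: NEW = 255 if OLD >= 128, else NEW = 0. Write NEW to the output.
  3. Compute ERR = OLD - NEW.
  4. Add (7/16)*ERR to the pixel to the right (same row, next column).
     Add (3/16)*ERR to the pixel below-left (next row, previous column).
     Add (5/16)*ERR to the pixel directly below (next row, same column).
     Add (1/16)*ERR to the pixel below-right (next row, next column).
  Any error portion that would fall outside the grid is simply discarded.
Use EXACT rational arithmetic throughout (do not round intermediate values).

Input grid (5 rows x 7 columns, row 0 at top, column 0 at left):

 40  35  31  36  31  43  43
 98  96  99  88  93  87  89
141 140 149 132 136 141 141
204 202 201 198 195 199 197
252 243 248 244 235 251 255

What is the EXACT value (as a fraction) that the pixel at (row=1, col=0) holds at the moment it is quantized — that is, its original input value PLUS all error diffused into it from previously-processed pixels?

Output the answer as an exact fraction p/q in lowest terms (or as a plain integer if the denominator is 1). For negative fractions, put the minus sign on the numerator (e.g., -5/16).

(0,0): OLD=40 → NEW=0, ERR=40
(0,1): OLD=105/2 → NEW=0, ERR=105/2
(0,2): OLD=1727/32 → NEW=0, ERR=1727/32
(0,3): OLD=30521/512 → NEW=0, ERR=30521/512
(0,4): OLD=467599/8192 → NEW=0, ERR=467599/8192
(0,5): OLD=8909289/131072 → NEW=0, ERR=8909289/131072
(0,6): OLD=152542559/2097152 → NEW=0, ERR=152542559/2097152
(1,0): OLD=3851/32 → NEW=0, ERR=3851/32
Target (1,0): original=98, with diffused error = 3851/32

Answer: 3851/32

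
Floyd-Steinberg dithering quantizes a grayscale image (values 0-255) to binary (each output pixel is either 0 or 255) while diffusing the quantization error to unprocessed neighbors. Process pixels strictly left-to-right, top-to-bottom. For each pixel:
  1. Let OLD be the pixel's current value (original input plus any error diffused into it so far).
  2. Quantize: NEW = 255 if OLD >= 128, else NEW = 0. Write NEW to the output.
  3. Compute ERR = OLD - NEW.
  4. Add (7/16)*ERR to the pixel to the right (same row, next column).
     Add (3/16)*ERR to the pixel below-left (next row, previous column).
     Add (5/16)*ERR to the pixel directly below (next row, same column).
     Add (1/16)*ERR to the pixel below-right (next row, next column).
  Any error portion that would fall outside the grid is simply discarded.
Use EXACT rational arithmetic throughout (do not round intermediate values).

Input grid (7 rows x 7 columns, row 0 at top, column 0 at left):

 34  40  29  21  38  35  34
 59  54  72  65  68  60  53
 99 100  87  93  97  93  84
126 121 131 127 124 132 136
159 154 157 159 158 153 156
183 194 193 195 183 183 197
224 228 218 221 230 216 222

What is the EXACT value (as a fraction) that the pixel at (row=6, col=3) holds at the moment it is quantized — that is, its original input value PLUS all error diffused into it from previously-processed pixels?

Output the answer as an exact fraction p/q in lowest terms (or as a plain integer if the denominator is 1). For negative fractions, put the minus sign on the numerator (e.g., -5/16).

Answer: 19154681594771420657/72057594037927936

Derivation:
(0,0): OLD=34 → NEW=0, ERR=34
(0,1): OLD=439/8 → NEW=0, ERR=439/8
(0,2): OLD=6785/128 → NEW=0, ERR=6785/128
(0,3): OLD=90503/2048 → NEW=0, ERR=90503/2048
(0,4): OLD=1878705/32768 → NEW=0, ERR=1878705/32768
(0,5): OLD=31501015/524288 → NEW=0, ERR=31501015/524288
(0,6): OLD=505719777/8388608 → NEW=0, ERR=505719777/8388608
(1,0): OLD=10229/128 → NEW=0, ERR=10229/128
(1,1): OLD=121011/1024 → NEW=0, ERR=121011/1024
(1,2): OLD=4980143/32768 → NEW=255, ERR=-3375697/32768
(1,3): OLD=6265539/131072 → NEW=0, ERR=6265539/131072
(1,4): OLD=1013828649/8388608 → NEW=0, ERR=1013828649/8388608
(1,5): OLD=9834026617/67108864 → NEW=255, ERR=-7278733703/67108864
(1,6): OLD=30218101751/1073741824 → NEW=0, ERR=30218101751/1073741824
(2,0): OLD=2394209/16384 → NEW=255, ERR=-1783711/16384
(2,1): OLD=39310139/524288 → NEW=0, ERR=39310139/524288
(2,2): OLD=872068209/8388608 → NEW=0, ERR=872068209/8388608
(2,3): OLD=11384503081/67108864 → NEW=255, ERR=-5728257239/67108864
(2,4): OLD=42990028537/536870912 → NEW=0, ERR=42990028537/536870912
(2,5): OLD=1837713909715/17179869184 → NEW=0, ERR=1837713909715/17179869184
(2,6): OLD=36507833863413/274877906944 → NEW=255, ERR=-33586032407307/274877906944
(3,0): OLD=889501265/8388608 → NEW=0, ERR=889501265/8388608
(3,1): OLD=13657304829/67108864 → NEW=255, ERR=-3455455491/67108864
(3,2): OLD=69600822471/536870912 → NEW=255, ERR=-67301260089/536870912
(3,3): OLD=143866258497/2147483648 → NEW=0, ERR=143866258497/2147483648
(3,4): OLD=53066483378769/274877906944 → NEW=255, ERR=-17027382891951/274877906944
(3,5): OLD=264810184694147/2199023255552 → NEW=0, ERR=264810184694147/2199023255552
(3,6): OLD=5530531981091421/35184372088832 → NEW=255, ERR=-3441482901560739/35184372088832
(4,0): OLD=195938634143/1073741824 → NEW=255, ERR=-77865530977/1073741824
(4,1): OLD=1534253299603/17179869184 → NEW=0, ERR=1534253299603/17179869184
(4,2): OLD=45695596471421/274877906944 → NEW=255, ERR=-24398269799299/274877906944
(4,3): OLD=267517759133551/2199023255552 → NEW=0, ERR=267517759133551/2199023255552
(4,4): OLD=3846204695537821/17592186044416 → NEW=255, ERR=-639802745788259/17592186044416
(4,5): OLD=85854965493104925/562949953421312 → NEW=255, ERR=-57697272629329635/562949953421312
(4,6): OLD=793714950491129819/9007199254740992 → NEW=0, ERR=793714950491129819/9007199254740992
(5,0): OLD=48676174391401/274877906944 → NEW=255, ERR=-21417691879319/274877906944
(5,1): OLD=366454529319587/2199023255552 → NEW=255, ERR=-194296400846173/2199023255552
(5,2): OLD=2726757957499621/17592186044416 → NEW=255, ERR=-1759249483826459/17592186044416
(5,3): OLD=24896343466307417/140737488355328 → NEW=255, ERR=-10991716064301223/140737488355328
(5,4): OLD=1133573702941246003/9007199254740992 → NEW=0, ERR=1133573702941246003/9007199254740992
(5,5): OLD=15872939686876888323/72057594037927936 → NEW=255, ERR=-2501746792794735357/72057594037927936
(5,6): OLD=233976655981076706253/1152921504606846976 → NEW=255, ERR=-60018327693669272627/1152921504606846976
(6,0): OLD=6441702470187089/35184372088832 → NEW=255, ERR=-2530312412465071/35184372088832
(6,1): OLD=81799728961598213/562949953421312 → NEW=255, ERR=-61752509160836347/562949953421312
(6,2): OLD=1068181484607213423/9007199254740992 → NEW=0, ERR=1068181484607213423/9007199254740992
(6,3): OLD=19154681594771420657/72057594037927936 → NEW=255, ERR=779995115099796977/72057594037927936
Target (6,3): original=221, with diffused error = 19154681594771420657/72057594037927936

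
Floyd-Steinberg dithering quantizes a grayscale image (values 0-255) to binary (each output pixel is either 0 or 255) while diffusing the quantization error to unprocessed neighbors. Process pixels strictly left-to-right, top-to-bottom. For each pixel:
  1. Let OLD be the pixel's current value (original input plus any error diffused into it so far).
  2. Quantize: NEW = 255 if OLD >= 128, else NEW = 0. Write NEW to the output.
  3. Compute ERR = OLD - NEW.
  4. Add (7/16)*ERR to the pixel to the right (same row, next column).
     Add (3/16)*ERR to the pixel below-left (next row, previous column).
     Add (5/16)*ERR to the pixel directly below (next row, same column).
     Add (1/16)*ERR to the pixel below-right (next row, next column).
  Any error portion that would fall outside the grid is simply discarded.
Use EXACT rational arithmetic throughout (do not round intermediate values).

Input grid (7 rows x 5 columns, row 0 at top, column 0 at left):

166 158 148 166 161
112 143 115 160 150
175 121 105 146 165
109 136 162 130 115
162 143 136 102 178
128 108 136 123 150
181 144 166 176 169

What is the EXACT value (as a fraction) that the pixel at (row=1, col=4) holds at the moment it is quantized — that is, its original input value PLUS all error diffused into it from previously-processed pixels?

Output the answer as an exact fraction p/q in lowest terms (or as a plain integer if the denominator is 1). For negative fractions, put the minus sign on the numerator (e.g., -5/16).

Answer: 590713327/4194304

Derivation:
(0,0): OLD=166 → NEW=255, ERR=-89
(0,1): OLD=1905/16 → NEW=0, ERR=1905/16
(0,2): OLD=51223/256 → NEW=255, ERR=-14057/256
(0,3): OLD=581537/4096 → NEW=255, ERR=-462943/4096
(0,4): OLD=7310695/65536 → NEW=0, ERR=7310695/65536
(1,0): OLD=27267/256 → NEW=0, ERR=27267/256
(1,1): OLD=432021/2048 → NEW=255, ERR=-90219/2048
(1,2): OLD=4247865/65536 → NEW=0, ERR=4247865/65536
(1,3): OLD=44701317/262144 → NEW=255, ERR=-22145403/262144
(1,4): OLD=590713327/4194304 → NEW=255, ERR=-478834193/4194304
Target (1,4): original=150, with diffused error = 590713327/4194304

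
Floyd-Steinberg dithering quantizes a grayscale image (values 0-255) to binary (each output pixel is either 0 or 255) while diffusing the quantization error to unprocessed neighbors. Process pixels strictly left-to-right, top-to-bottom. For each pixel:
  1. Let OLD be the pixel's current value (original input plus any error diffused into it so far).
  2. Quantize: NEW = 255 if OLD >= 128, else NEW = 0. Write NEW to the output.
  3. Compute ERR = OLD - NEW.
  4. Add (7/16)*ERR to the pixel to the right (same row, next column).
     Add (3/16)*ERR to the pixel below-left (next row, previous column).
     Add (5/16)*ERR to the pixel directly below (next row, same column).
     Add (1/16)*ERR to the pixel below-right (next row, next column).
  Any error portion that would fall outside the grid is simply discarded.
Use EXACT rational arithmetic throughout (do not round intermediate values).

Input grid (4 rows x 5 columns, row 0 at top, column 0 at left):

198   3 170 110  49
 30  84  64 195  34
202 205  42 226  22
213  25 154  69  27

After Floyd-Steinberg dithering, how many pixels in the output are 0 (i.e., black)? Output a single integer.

(0,0): OLD=198 → NEW=255, ERR=-57
(0,1): OLD=-351/16 → NEW=0, ERR=-351/16
(0,2): OLD=41063/256 → NEW=255, ERR=-24217/256
(0,3): OLD=281041/4096 → NEW=0, ERR=281041/4096
(0,4): OLD=5178551/65536 → NEW=0, ERR=5178551/65536
(1,0): OLD=2067/256 → NEW=0, ERR=2067/256
(1,1): OLD=121605/2048 → NEW=0, ERR=121605/2048
(1,2): OLD=4712681/65536 → NEW=0, ERR=4712681/65536
(1,3): OLD=67320117/262144 → NEW=255, ERR=473397/262144
(1,4): OLD=267477759/4194304 → NEW=0, ERR=267477759/4194304
(2,0): OLD=7066631/32768 → NEW=255, ERR=-1289209/32768
(2,1): OLD=231033149/1048576 → NEW=255, ERR=-36353731/1048576
(2,2): OLD=895123959/16777216 → NEW=0, ERR=895123959/16777216
(2,3): OLD=71499947253/268435456 → NEW=255, ERR=3048905973/268435456
(2,4): OLD=201909263731/4294967296 → NEW=0, ERR=201909263731/4294967296
(3,0): OLD=3258212375/16777216 → NEW=255, ERR=-1019977705/16777216
(3,1): OLD=-655979573/134217728 → NEW=0, ERR=-655979573/134217728
(3,2): OLD=723691329065/4294967296 → NEW=255, ERR=-371525331415/4294967296
(3,3): OLD=402469822177/8589934592 → NEW=0, ERR=402469822177/8589934592
(3,4): OLD=8644798127429/137438953472 → NEW=0, ERR=8644798127429/137438953472
Output grid:
  Row 0: #.#..  (3 black, running=3)
  Row 1: ...#.  (4 black, running=7)
  Row 2: ##.#.  (2 black, running=9)
  Row 3: #.#..  (3 black, running=12)

Answer: 12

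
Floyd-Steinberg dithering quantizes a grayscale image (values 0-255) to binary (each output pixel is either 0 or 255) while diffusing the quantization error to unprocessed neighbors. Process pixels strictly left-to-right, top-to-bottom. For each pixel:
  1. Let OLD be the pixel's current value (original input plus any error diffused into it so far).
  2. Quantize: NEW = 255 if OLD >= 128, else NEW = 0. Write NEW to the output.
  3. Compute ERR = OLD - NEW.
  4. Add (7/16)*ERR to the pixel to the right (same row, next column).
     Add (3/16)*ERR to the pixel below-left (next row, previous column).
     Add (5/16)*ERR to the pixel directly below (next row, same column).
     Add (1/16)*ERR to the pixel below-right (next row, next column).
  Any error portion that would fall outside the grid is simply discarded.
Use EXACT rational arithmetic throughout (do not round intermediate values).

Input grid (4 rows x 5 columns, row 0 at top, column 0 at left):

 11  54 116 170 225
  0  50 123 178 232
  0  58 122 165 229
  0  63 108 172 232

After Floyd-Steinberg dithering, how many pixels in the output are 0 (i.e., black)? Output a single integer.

Answer: 11

Derivation:
(0,0): OLD=11 → NEW=0, ERR=11
(0,1): OLD=941/16 → NEW=0, ERR=941/16
(0,2): OLD=36283/256 → NEW=255, ERR=-28997/256
(0,3): OLD=493341/4096 → NEW=0, ERR=493341/4096
(0,4): OLD=18198987/65536 → NEW=255, ERR=1487307/65536
(1,0): OLD=3703/256 → NEW=0, ERR=3703/256
(1,1): OLD=110913/2048 → NEW=0, ERR=110913/2048
(1,2): OLD=9014869/65536 → NEW=255, ERR=-7696811/65536
(1,3): OLD=42318705/262144 → NEW=255, ERR=-24528015/262144
(1,4): OLD=862702387/4194304 → NEW=255, ERR=-206845133/4194304
(2,0): OLD=480859/32768 → NEW=0, ERR=480859/32768
(2,1): OLD=63153049/1048576 → NEW=0, ERR=63153049/1048576
(2,2): OLD=1635598091/16777216 → NEW=0, ERR=1635598091/16777216
(2,3): OLD=43439546865/268435456 → NEW=255, ERR=-25011494415/268435456
(2,4): OLD=717159919959/4294967296 → NEW=255, ERR=-378056740521/4294967296
(3,0): OLD=266396587/16777216 → NEW=0, ERR=266396587/16777216
(3,1): OLD=14490723919/134217728 → NEW=0, ERR=14490723919/134217728
(3,2): OLD=738707147413/4294967296 → NEW=255, ERR=-356509513067/4294967296
(3,3): OLD=825975842957/8589934592 → NEW=0, ERR=825975842957/8589934592
(3,4): OLD=33086732879713/137438953472 → NEW=255, ERR=-1960200255647/137438953472
Output grid:
  Row 0: ..#.#  (3 black, running=3)
  Row 1: ..###  (2 black, running=5)
  Row 2: ...##  (3 black, running=8)
  Row 3: ..#.#  (3 black, running=11)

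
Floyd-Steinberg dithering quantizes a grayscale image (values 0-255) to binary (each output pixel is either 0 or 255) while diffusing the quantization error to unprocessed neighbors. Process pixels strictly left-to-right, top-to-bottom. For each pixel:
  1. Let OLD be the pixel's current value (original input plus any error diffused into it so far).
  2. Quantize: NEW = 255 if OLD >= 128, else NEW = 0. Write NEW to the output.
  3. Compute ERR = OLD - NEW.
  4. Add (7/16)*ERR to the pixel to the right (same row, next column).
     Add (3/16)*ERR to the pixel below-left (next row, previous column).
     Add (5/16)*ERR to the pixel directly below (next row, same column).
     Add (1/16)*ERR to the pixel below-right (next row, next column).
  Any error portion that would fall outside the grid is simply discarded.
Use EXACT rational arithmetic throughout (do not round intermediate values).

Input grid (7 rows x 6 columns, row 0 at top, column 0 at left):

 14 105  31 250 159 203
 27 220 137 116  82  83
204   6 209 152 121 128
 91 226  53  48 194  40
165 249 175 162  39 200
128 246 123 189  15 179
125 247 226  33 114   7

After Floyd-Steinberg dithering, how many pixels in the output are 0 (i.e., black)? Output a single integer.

(0,0): OLD=14 → NEW=0, ERR=14
(0,1): OLD=889/8 → NEW=0, ERR=889/8
(0,2): OLD=10191/128 → NEW=0, ERR=10191/128
(0,3): OLD=583337/2048 → NEW=255, ERR=61097/2048
(0,4): OLD=5637791/32768 → NEW=255, ERR=-2718049/32768
(0,5): OLD=87404121/524288 → NEW=255, ERR=-46289319/524288
(1,0): OLD=6683/128 → NEW=0, ERR=6683/128
(1,1): OLD=300413/1024 → NEW=255, ERR=39293/1024
(1,2): OLD=6265473/32768 → NEW=255, ERR=-2090367/32768
(1,3): OLD=11381837/131072 → NEW=0, ERR=11381837/131072
(1,4): OLD=665886247/8388608 → NEW=0, ERR=665886247/8388608
(1,5): OLD=11402309089/134217728 → NEW=0, ERR=11402309089/134217728
(2,0): OLD=3727535/16384 → NEW=255, ERR=-450385/16384
(2,1): OLD=-1433035/524288 → NEW=0, ERR=-1433035/524288
(2,2): OLD=1732658527/8388608 → NEW=255, ERR=-406436513/8388608
(2,3): OLD=11330375847/67108864 → NEW=255, ERR=-5782384473/67108864
(2,4): OLD=278024966901/2147483648 → NEW=255, ERR=-269583363339/2147483648
(2,5): OLD=3593614574083/34359738368 → NEW=0, ERR=3593614574083/34359738368
(3,0): OLD=687002623/8388608 → NEW=0, ERR=687002623/8388608
(3,1): OLD=16788837715/67108864 → NEW=255, ERR=-323922605/67108864
(3,2): OLD=10426408009/536870912 → NEW=0, ERR=10426408009/536870912
(3,3): OLD=103227512891/34359738368 → NEW=0, ERR=103227512891/34359738368
(3,4): OLD=46814407144731/274877906944 → NEW=255, ERR=-23279459125989/274877906944
(3,5): OLD=122203559018165/4398046511104 → NEW=0, ERR=122203559018165/4398046511104
(4,0): OLD=203675738065/1073741824 → NEW=255, ERR=-70128427055/1073741824
(4,1): OLD=3911469412829/17179869184 → NEW=255, ERR=-469397229091/17179869184
(4,2): OLD=93115990950919/549755813888 → NEW=255, ERR=-47071741590521/549755813888
(4,3): OLD=974722966540611/8796093022208 → NEW=0, ERR=974722966540611/8796093022208
(4,4): OLD=9346756948892915/140737488355328 → NEW=0, ERR=9346756948892915/140737488355328
(4,5): OLD=523420747749700037/2251799813685248 → NEW=255, ERR=-50788204740038203/2251799813685248
(5,0): OLD=28165906237159/274877906944 → NEW=0, ERR=28165906237159/274877906944
(5,1): OLD=2305937034705111/8796093022208 → NEW=255, ERR=62933314042071/8796093022208
(5,2): OLD=8334671228542701/70368744177664 → NEW=0, ERR=8334671228542701/70368744177664
(5,3): OLD=636243304308863935/2251799813685248 → NEW=255, ERR=62034351819125695/2251799813685248
(5,4): OLD=227447179893006799/4503599627370496 → NEW=0, ERR=227447179893006799/4503599627370496
(5,5): OLD=14281653767004339387/72057594037927936 → NEW=255, ERR=-4093032712667284293/72057594037927936
(6,0): OLD=22287530984487653/140737488355328 → NEW=255, ERR=-13600528546120987/140737488355328
(6,1): OLD=530454490645456641/2251799813685248 → NEW=255, ERR=-43754461844281599/2251799813685248
(6,2): OLD=2342997068448716249/9007199254740992 → NEW=255, ERR=46161258489763289/9007199254740992
(6,3): OLD=8751138048925607221/144115188075855872 → NEW=0, ERR=8751138048925607221/144115188075855872
(6,4): OLD=339927620416141787637/2305843009213693952 → NEW=255, ERR=-248062346933350170123/2305843009213693952
(6,5): OLD=-2016614289423063474029/36893488147419103232 → NEW=0, ERR=-2016614289423063474029/36893488147419103232
Output grid:
  Row 0: ...###  (3 black, running=3)
  Row 1: .##...  (4 black, running=7)
  Row 2: #.###.  (2 black, running=9)
  Row 3: .#..#.  (4 black, running=13)
  Row 4: ###..#  (2 black, running=15)
  Row 5: .#.#.#  (3 black, running=18)
  Row 6: ###.#.  (2 black, running=20)

Answer: 20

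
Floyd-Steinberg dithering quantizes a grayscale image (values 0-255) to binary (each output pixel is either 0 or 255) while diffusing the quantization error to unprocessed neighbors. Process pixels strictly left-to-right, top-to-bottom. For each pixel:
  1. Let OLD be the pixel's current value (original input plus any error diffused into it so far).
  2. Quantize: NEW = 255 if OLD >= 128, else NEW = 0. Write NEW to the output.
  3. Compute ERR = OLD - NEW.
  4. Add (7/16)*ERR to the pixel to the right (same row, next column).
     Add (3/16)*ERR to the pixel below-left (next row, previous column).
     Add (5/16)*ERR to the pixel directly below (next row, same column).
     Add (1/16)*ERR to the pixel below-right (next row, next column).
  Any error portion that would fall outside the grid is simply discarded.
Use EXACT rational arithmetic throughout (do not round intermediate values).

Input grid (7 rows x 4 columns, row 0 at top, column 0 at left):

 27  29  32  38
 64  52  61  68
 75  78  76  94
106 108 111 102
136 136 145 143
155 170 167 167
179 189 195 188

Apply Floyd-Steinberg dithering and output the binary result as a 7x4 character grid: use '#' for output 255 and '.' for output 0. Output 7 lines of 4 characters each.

Answer: ....
..#.
.#..
.#.#
#.#.
#.##
###.

Derivation:
(0,0): OLD=27 → NEW=0, ERR=27
(0,1): OLD=653/16 → NEW=0, ERR=653/16
(0,2): OLD=12763/256 → NEW=0, ERR=12763/256
(0,3): OLD=244989/4096 → NEW=0, ERR=244989/4096
(1,0): OLD=20503/256 → NEW=0, ERR=20503/256
(1,1): OLD=226977/2048 → NEW=0, ERR=226977/2048
(1,2): OLD=9098549/65536 → NEW=255, ERR=-7613131/65536
(1,3): OLD=40877699/1048576 → NEW=0, ERR=40877699/1048576
(2,0): OLD=3958651/32768 → NEW=0, ERR=3958651/32768
(2,1): OLD=155935737/1048576 → NEW=255, ERR=-111451143/1048576
(2,2): OLD=15588157/2097152 → NEW=0, ERR=15588157/2097152
(2,3): OLD=3428390505/33554432 → NEW=0, ERR=3428390505/33554432
(3,0): OLD=2077415627/16777216 → NEW=0, ERR=2077415627/16777216
(3,1): OLD=37017792277/268435456 → NEW=255, ERR=-31433249003/268435456
(3,2): OLD=320434926827/4294967296 → NEW=0, ERR=320434926827/4294967296
(3,3): OLD=11478525583597/68719476736 → NEW=255, ERR=-6044940984083/68719476736
(4,0): OLD=656009055407/4294967296 → NEW=255, ERR=-439207605073/4294967296
(4,1): OLD=2624929430669/34359738368 → NEW=0, ERR=2624929430669/34359738368
(4,2): OLD=195631257506029/1099511627776 → NEW=255, ERR=-84744207576851/1099511627776
(4,3): OLD=1520909213854603/17592186044416 → NEW=0, ERR=1520909213854603/17592186044416
(5,0): OLD=75518635241727/549755813888 → NEW=255, ERR=-64669097299713/549755813888
(5,1): OLD=2138623204632537/17592186044416 → NEW=0, ERR=2138623204632537/17592186044416
(5,2): OLD=1909494951469549/8796093022208 → NEW=255, ERR=-333508769193491/8796093022208
(5,3): OLD=48585837090014077/281474976710656 → NEW=255, ERR=-23190281971203203/281474976710656
(6,0): OLD=46452834877150955/281474976710656 → NEW=255, ERR=-25323284184066325/281474976710656
(6,1): OLD=779879776995134237/4503599627370496 → NEW=255, ERR=-368538127984342243/4503599627370496
(6,2): OLD=10052035498138390587/72057594037927936 → NEW=255, ERR=-8322650981533233093/72057594037927936
(6,3): OLD=126075021234981421725/1152921504606846976 → NEW=0, ERR=126075021234981421725/1152921504606846976
Row 0: ....
Row 1: ..#.
Row 2: .#..
Row 3: .#.#
Row 4: #.#.
Row 5: #.##
Row 6: ###.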